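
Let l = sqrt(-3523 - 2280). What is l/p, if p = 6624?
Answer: I*sqrt(5803)/6624 ≈ 0.0115*I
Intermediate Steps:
l = I*sqrt(5803) (l = sqrt(-5803) = I*sqrt(5803) ≈ 76.177*I)
l/p = (I*sqrt(5803))/6624 = (I*sqrt(5803))*(1/6624) = I*sqrt(5803)/6624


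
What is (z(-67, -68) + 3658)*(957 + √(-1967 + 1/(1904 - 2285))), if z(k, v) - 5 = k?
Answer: 3441372 + 7192*I*√71383017/381 ≈ 3.4414e+6 + 1.5949e+5*I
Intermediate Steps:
z(k, v) = 5 + k
(z(-67, -68) + 3658)*(957 + √(-1967 + 1/(1904 - 2285))) = ((5 - 67) + 3658)*(957 + √(-1967 + 1/(1904 - 2285))) = (-62 + 3658)*(957 + √(-1967 + 1/(-381))) = 3596*(957 + √(-1967 - 1/381)) = 3596*(957 + √(-749428/381)) = 3596*(957 + 2*I*√71383017/381) = 3441372 + 7192*I*√71383017/381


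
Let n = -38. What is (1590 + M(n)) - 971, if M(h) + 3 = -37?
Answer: 579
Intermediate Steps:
M(h) = -40 (M(h) = -3 - 37 = -40)
(1590 + M(n)) - 971 = (1590 - 40) - 971 = 1550 - 971 = 579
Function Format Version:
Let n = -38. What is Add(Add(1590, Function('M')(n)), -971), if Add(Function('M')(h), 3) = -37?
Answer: 579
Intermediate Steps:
Function('M')(h) = -40 (Function('M')(h) = Add(-3, -37) = -40)
Add(Add(1590, Function('M')(n)), -971) = Add(Add(1590, -40), -971) = Add(1550, -971) = 579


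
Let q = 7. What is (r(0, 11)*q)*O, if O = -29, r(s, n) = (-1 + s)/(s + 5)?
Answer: 203/5 ≈ 40.600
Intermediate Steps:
r(s, n) = (-1 + s)/(5 + s)
(r(0, 11)*q)*O = (((-1 + 0)/(5 + 0))*7)*(-29) = ((-1/5)*7)*(-29) = (((⅕)*(-1))*7)*(-29) = -⅕*7*(-29) = -7/5*(-29) = 203/5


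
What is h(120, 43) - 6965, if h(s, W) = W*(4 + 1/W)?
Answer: -6792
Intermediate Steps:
h(120, 43) - 6965 = (1 + 4*43) - 6965 = (1 + 172) - 6965 = 173 - 6965 = -6792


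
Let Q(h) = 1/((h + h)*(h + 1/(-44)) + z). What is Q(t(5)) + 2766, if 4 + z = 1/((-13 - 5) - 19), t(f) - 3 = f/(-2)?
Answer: 15983086/5779 ≈ 2765.7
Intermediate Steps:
t(f) = 3 - f/2 (t(f) = 3 + f/(-2) = 3 + f*(-½) = 3 - f/2)
z = -149/37 (z = -4 + 1/((-13 - 5) - 19) = -4 + 1/(-18 - 19) = -4 + 1/(-37) = -4 - 1/37 = -149/37 ≈ -4.0270)
Q(h) = 1/(-149/37 + 2*h*(-1/44 + h)) (Q(h) = 1/((h + h)*(h + 1/(-44)) - 149/37) = 1/((2*h)*(h - 1/44) - 149/37) = 1/((2*h)*(-1/44 + h) - 149/37) = 1/(2*h*(-1/44 + h) - 149/37) = 1/(-149/37 + 2*h*(-1/44 + h)))
Q(t(5)) + 2766 = 814/(-3278 - 37*(3 - ½*5) + 1628*(3 - ½*5)²) + 2766 = 814/(-3278 - 37*(3 - 5/2) + 1628*(3 - 5/2)²) + 2766 = 814/(-3278 - 37*½ + 1628*(½)²) + 2766 = 814/(-3278 - 37/2 + 1628*(¼)) + 2766 = 814/(-3278 - 37/2 + 407) + 2766 = 814/(-5779/2) + 2766 = 814*(-2/5779) + 2766 = -1628/5779 + 2766 = 15983086/5779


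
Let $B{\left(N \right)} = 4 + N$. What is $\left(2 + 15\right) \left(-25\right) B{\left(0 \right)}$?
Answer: $-1700$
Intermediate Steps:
$\left(2 + 15\right) \left(-25\right) B{\left(0 \right)} = \left(2 + 15\right) \left(-25\right) \left(4 + 0\right) = 17 \left(-25\right) 4 = \left(-425\right) 4 = -1700$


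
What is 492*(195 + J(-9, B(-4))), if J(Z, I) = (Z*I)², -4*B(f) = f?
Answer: 135792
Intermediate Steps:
B(f) = -f/4
J(Z, I) = I²*Z² (J(Z, I) = (I*Z)² = I²*Z²)
492*(195 + J(-9, B(-4))) = 492*(195 + (-¼*(-4))²*(-9)²) = 492*(195 + 1²*81) = 492*(195 + 1*81) = 492*(195 + 81) = 492*276 = 135792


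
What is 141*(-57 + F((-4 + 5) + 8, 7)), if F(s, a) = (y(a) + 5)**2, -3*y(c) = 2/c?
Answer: -682816/147 ≈ -4645.0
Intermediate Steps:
y(c) = -2/(3*c)
F(s, a) = (5 - 2/(3*a))**2 (F(s, a) = (-2/(3*a) + 5)**2 = (5 - 2/(3*a))**2)
141*(-57 + F((-4 + 5) + 8, 7)) = 141*(-57 + (1/9)*(-2 + 15*7)**2/7**2) = 141*(-57 + (1/9)*(1/49)*(-2 + 105)**2) = 141*(-57 + (1/9)*(1/49)*103**2) = 141*(-57 + (1/9)*(1/49)*10609) = 141*(-57 + 10609/441) = 141*(-14528/441) = -682816/147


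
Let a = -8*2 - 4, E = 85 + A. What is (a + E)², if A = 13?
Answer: 6084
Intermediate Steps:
E = 98 (E = 85 + 13 = 98)
a = -20 (a = -16 - 4 = -20)
(a + E)² = (-20 + 98)² = 78² = 6084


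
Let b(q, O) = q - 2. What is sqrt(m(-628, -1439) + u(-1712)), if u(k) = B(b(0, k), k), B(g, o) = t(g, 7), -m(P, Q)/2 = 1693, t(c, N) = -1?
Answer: I*sqrt(3387) ≈ 58.198*I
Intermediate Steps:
b(q, O) = -2 + q
m(P, Q) = -3386 (m(P, Q) = -2*1693 = -3386)
B(g, o) = -1
u(k) = -1
sqrt(m(-628, -1439) + u(-1712)) = sqrt(-3386 - 1) = sqrt(-3387) = I*sqrt(3387)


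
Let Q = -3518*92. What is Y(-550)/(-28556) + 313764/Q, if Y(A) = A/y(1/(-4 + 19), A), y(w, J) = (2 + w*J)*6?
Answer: -10589918897/10922742688 ≈ -0.96953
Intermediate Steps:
Q = -323656
y(w, J) = 12 + 6*J*w (y(w, J) = (2 + J*w)*6 = 12 + 6*J*w)
Y(A) = A/(12 + 2*A/5) (Y(A) = A/(12 + 6*A/(-4 + 19)) = A/(12 + 6*A/15) = A/(12 + 6*A*(1/15)) = A/(12 + 2*A/5))
Y(-550)/(-28556) + 313764/Q = ((5/2)*(-550)/(30 - 550))/(-28556) + 313764/(-323656) = ((5/2)*(-550)/(-520))*(-1/28556) + 313764*(-1/323656) = ((5/2)*(-550)*(-1/520))*(-1/28556) - 78441/80914 = (275/104)*(-1/28556) - 78441/80914 = -25/269984 - 78441/80914 = -10589918897/10922742688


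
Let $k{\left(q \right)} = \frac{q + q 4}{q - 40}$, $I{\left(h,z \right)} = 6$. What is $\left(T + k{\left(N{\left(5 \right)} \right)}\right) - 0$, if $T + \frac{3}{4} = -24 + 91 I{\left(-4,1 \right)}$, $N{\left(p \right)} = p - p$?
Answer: $\frac{2085}{4} \approx 521.25$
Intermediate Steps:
$N{\left(p \right)} = 0$
$T = \frac{2085}{4}$ ($T = - \frac{3}{4} + \left(-24 + 91 \cdot 6\right) = - \frac{3}{4} + \left(-24 + 546\right) = - \frac{3}{4} + 522 = \frac{2085}{4} \approx 521.25$)
$k{\left(q \right)} = \frac{5 q}{-40 + q}$ ($k{\left(q \right)} = \frac{q + 4 q}{-40 + q} = \frac{5 q}{-40 + q}$)
$\left(T + k{\left(N{\left(5 \right)} \right)}\right) - 0 = \left(\frac{2085}{4} + 5 \cdot 0 \frac{1}{-40 + 0}\right) - 0 = \left(\frac{2085}{4} + 5 \cdot 0 \frac{1}{-40}\right) + 0 = \left(\frac{2085}{4} + 5 \cdot 0 \left(- \frac{1}{40}\right)\right) + 0 = \left(\frac{2085}{4} + 0\right) + 0 = \frac{2085}{4} + 0 = \frac{2085}{4}$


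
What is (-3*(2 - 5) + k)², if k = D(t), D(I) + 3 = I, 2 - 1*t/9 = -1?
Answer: 1089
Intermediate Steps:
t = 27 (t = 18 - 9*(-1) = 18 + 9 = 27)
D(I) = -3 + I
k = 24 (k = -3 + 27 = 24)
(-3*(2 - 5) + k)² = (-3*(2 - 5) + 24)² = (-3*(-3) + 24)² = (9 + 24)² = 33² = 1089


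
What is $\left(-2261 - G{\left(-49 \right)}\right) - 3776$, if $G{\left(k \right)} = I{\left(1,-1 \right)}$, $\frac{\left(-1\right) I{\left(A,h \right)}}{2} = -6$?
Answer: $-6049$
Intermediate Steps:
$I{\left(A,h \right)} = 12$ ($I{\left(A,h \right)} = \left(-2\right) \left(-6\right) = 12$)
$G{\left(k \right)} = 12$
$\left(-2261 - G{\left(-49 \right)}\right) - 3776 = \left(-2261 - 12\right) - 3776 = -2273 - 3776 = -6049$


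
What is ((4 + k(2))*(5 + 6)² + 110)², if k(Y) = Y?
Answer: 698896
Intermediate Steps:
((4 + k(2))*(5 + 6)² + 110)² = ((4 + 2)*(5 + 6)² + 110)² = (6*11² + 110)² = (6*121 + 110)² = (726 + 110)² = 836² = 698896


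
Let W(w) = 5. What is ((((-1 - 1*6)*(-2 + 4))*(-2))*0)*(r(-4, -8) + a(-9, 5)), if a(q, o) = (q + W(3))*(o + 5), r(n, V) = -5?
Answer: 0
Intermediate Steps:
a(q, o) = (5 + o)*(5 + q) (a(q, o) = (q + 5)*(o + 5) = (5 + q)*(5 + o) = (5 + o)*(5 + q))
((((-1 - 1*6)*(-2 + 4))*(-2))*0)*(r(-4, -8) + a(-9, 5)) = ((((-1 - 1*6)*(-2 + 4))*(-2))*0)*(-5 + (25 + 5*5 + 5*(-9) + 5*(-9))) = ((((-1 - 6)*2)*(-2))*0)*(-5 + (25 + 25 - 45 - 45)) = ((-7*2*(-2))*0)*(-5 - 40) = (-14*(-2)*0)*(-45) = (28*0)*(-45) = 0*(-45) = 0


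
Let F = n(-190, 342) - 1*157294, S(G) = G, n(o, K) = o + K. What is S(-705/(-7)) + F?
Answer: -1099289/7 ≈ -1.5704e+5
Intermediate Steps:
n(o, K) = K + o
F = -157142 (F = (342 - 190) - 1*157294 = 152 - 157294 = -157142)
S(-705/(-7)) + F = -705/(-7) - 157142 = -705*(-⅐) - 157142 = 705/7 - 157142 = -1099289/7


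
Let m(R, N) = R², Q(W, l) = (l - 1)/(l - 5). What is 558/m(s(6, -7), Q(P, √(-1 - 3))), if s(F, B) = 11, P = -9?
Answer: 558/121 ≈ 4.6116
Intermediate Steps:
Q(W, l) = (-1 + l)/(-5 + l)
558/m(s(6, -7), Q(P, √(-1 - 3))) = 558/(11²) = 558/121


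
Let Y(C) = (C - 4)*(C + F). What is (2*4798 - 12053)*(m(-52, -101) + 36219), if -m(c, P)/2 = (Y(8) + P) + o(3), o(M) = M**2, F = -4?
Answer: -89363547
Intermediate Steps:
Y(C) = (-4 + C)**2 (Y(C) = (C - 4)*(C - 4) = (-4 + C)*(-4 + C) = (-4 + C)**2)
m(c, P) = -50 - 2*P (m(c, P) = -2*(((16 + 8**2 - 8*8) + P) + 3**2) = -2*(((16 + 64 - 64) + P) + 9) = -2*((16 + P) + 9) = -2*(25 + P) = -50 - 2*P)
(2*4798 - 12053)*(m(-52, -101) + 36219) = (2*4798 - 12053)*((-50 - 2*(-101)) + 36219) = (9596 - 12053)*((-50 + 202) + 36219) = -2457*(152 + 36219) = -2457*36371 = -89363547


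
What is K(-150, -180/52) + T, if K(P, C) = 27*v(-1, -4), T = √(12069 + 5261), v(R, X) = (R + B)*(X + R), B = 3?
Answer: -270 + √17330 ≈ -138.36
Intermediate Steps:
v(R, X) = (3 + R)*(R + X) (v(R, X) = (R + 3)*(X + R) = (3 + R)*(R + X))
T = √17330 ≈ 131.64
K(P, C) = -270 (K(P, C) = 27*((-1)² + 3*(-1) + 3*(-4) - 1*(-4)) = 27*(1 - 3 - 12 + 4) = 27*(-10) = -270)
K(-150, -180/52) + T = -270 + √17330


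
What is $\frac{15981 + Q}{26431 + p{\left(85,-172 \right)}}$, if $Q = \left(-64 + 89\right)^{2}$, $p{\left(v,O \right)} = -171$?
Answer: $\frac{8303}{13130} \approx 0.63237$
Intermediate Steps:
$Q = 625$ ($Q = 25^{2} = 625$)
$\frac{15981 + Q}{26431 + p{\left(85,-172 \right)}} = \frac{15981 + 625}{26431 - 171} = \frac{16606}{26260} = 16606 \cdot \frac{1}{26260} = \frac{8303}{13130}$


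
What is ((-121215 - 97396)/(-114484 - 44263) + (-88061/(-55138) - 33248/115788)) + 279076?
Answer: 70710965639319962855/253372861913442 ≈ 2.7908e+5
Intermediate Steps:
((-121215 - 97396)/(-114484 - 44263) + (-88061/(-55138) - 33248/115788)) + 279076 = (-218611/(-158747) + (-88061*(-1/55138) - 33248*1/115788)) + 279076 = (-218611*(-1/158747) + (88061/55138 - 8312/28947)) + 279076 = (218611/158747 + 2090794711/1596079686) + 279076 = 680827964223263/253372861913442 + 279076 = 70710965639319962855/253372861913442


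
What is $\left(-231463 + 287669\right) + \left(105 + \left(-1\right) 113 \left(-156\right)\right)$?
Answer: $73939$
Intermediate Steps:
$\left(-231463 + 287669\right) + \left(105 + \left(-1\right) 113 \left(-156\right)\right) = 56206 + \left(105 - -17628\right) = 56206 + \left(105 + 17628\right) = 56206 + 17733 = 73939$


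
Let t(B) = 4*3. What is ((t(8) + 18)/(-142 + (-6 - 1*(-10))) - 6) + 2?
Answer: -97/23 ≈ -4.2174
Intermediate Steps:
t(B) = 12
((t(8) + 18)/(-142 + (-6 - 1*(-10))) - 6) + 2 = ((12 + 18)/(-142 + (-6 - 1*(-10))) - 6) + 2 = (30/(-142 + (-6 + 10)) - 6) + 2 = (30/(-142 + 4) - 6) + 2 = (30/(-138) - 6) + 2 = (30*(-1/138) - 6) + 2 = (-5/23 - 6) + 2 = -143/23 + 2 = -97/23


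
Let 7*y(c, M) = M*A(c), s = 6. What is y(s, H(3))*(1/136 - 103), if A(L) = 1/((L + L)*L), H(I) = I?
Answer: -667/1088 ≈ -0.61305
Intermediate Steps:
A(L) = 1/(2*L**2) (A(L) = 1/(((2*L))*L) = (1/(2*L))/L = 1/(2*L**2))
y(c, M) = M/(14*c**2) (y(c, M) = (M*(1/(2*c**2)))/7 = (M/(2*c**2))/7 = M/(14*c**2))
y(s, H(3))*(1/136 - 103) = ((1/14)*3/6**2)*(1/136 - 103) = ((1/14)*3*(1/36))*(1/136 - 103) = (1/168)*(-14007/136) = -667/1088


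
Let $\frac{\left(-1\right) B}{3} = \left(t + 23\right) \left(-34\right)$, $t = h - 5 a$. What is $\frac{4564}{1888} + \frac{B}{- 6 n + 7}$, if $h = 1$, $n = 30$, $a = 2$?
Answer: $- \frac{476623}{81656} \approx -5.837$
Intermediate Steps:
$t = -9$ ($t = 1 - 10 = -9$)
$B = 1428$ ($B = - 3 \left(-9 + 23\right) \left(-34\right) = - 3 \cdot 14 \left(-34\right) = \left(-3\right) \left(-476\right) = 1428$)
$\frac{4564}{1888} + \frac{B}{- 6 n + 7} = \frac{4564}{1888} + \frac{1428}{\left(-6\right) 30 + 7} = 4564 \cdot \frac{1}{1888} + \frac{1428}{-180 + 7} = \frac{1141}{472} + \frac{1428}{-173} = \frac{1141}{472} + 1428 \left(- \frac{1}{173}\right) = \frac{1141}{472} - \frac{1428}{173} = - \frac{476623}{81656}$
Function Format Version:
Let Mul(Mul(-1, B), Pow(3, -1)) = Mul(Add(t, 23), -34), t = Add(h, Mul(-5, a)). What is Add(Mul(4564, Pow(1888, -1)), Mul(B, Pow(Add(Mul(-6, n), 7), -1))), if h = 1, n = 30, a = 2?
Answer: Rational(-476623, 81656) ≈ -5.8370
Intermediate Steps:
t = -9 (t = Add(1, Mul(-5, 2)) = Add(1, -10) = -9)
B = 1428 (B = Mul(-3, Mul(Add(-9, 23), -34)) = Mul(-3, Mul(14, -34)) = Mul(-3, -476) = 1428)
Add(Mul(4564, Pow(1888, -1)), Mul(B, Pow(Add(Mul(-6, n), 7), -1))) = Add(Mul(4564, Pow(1888, -1)), Mul(1428, Pow(Add(Mul(-6, 30), 7), -1))) = Add(Mul(4564, Rational(1, 1888)), Mul(1428, Pow(Add(-180, 7), -1))) = Add(Rational(1141, 472), Mul(1428, Pow(-173, -1))) = Add(Rational(1141, 472), Mul(1428, Rational(-1, 173))) = Add(Rational(1141, 472), Rational(-1428, 173)) = Rational(-476623, 81656)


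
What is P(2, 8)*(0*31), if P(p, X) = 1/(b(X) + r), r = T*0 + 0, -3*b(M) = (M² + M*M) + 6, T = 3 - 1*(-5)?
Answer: 0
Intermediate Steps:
T = 8 (T = 3 + 5 = 8)
b(M) = -2 - 2*M²/3 (b(M) = -((M² + M*M) + 6)/3 = -((M² + M²) + 6)/3 = -(2*M² + 6)/3 = -(6 + 2*M²)/3 = -2 - 2*M²/3)
r = 0 (r = 8*0 + 0 = 0 + 0 = 0)
P(p, X) = 1/(-2 - 2*X²/3) (P(p, X) = 1/((-2 - 2*X²/3) + 0) = 1/(-2 - 2*X²/3))
P(2, 8)*(0*31) = (-3/(6 + 2*8²))*(0*31) = -3/(6 + 2*64)*0 = -3/(6 + 128)*0 = -3/134*0 = 0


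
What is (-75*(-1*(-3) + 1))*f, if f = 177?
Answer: -53100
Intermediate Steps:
(-75*(-1*(-3) + 1))*f = -75*(-1*(-3) + 1)*177 = -75*(3 + 1)*177 = -75*4*177 = -300*177 = -53100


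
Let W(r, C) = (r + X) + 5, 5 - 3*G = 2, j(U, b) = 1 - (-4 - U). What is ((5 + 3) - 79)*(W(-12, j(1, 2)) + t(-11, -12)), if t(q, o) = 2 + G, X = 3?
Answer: 71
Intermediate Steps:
j(U, b) = 5 + U (j(U, b) = 1 + (4 + U) = 5 + U)
G = 1 (G = 5/3 - ⅓*2 = 5/3 - ⅔ = 1)
W(r, C) = 8 + r (W(r, C) = (r + 3) + 5 = (3 + r) + 5 = 8 + r)
t(q, o) = 3 (t(q, o) = 2 + 1 = 3)
((5 + 3) - 79)*(W(-12, j(1, 2)) + t(-11, -12)) = ((5 + 3) - 79)*((8 - 12) + 3) = (8 - 79)*(-4 + 3) = -71*(-1) = 71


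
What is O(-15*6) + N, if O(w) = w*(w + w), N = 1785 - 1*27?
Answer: 17958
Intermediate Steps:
N = 1758 (N = 1785 - 27 = 1758)
O(w) = 2*w² (O(w) = w*(2*w) = 2*w²)
O(-15*6) + N = 2*(-15*6)² + 1758 = 2*(-90)² + 1758 = 2*8100 + 1758 = 16200 + 1758 = 17958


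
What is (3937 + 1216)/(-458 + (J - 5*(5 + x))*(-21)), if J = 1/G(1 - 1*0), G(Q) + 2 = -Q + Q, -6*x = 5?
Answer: -5153/10 ≈ -515.30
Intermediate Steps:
x = -⅚ (x = -⅙*5 = -⅚ ≈ -0.83333)
G(Q) = -2 (G(Q) = -2 + (-Q + Q) = -2 + 0 = -2)
J = -½ (J = 1/(-2) = -½ ≈ -0.50000)
(3937 + 1216)/(-458 + (J - 5*(5 + x))*(-21)) = (3937 + 1216)/(-458 + (-½ - 5*(5 - ⅚))*(-21)) = 5153/(-458 + (-½ - 5*25/6)*(-21)) = 5153/(-458 + (-½ - 125/6)*(-21)) = 5153/(-458 - 64/3*(-21)) = 5153/(-458 + 448) = 5153/(-10) = 5153*(-⅒) = -5153/10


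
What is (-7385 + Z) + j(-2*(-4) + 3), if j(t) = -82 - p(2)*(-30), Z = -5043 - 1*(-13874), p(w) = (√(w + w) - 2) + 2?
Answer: 1424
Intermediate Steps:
p(w) = √2*√w (p(w) = (√(2*w) - 2) + 2 = (√2*√w - 2) + 2 = (-2 + √2*√w) + 2 = √2*√w)
Z = 8831 (Z = -5043 + 13874 = 8831)
j(t) = -22 (j(t) = -82 - √2*√2*(-30) = -82 - 2*(-30) = -82 - 1*(-60) = -82 + 60 = -22)
(-7385 + Z) + j(-2*(-4) + 3) = (-7385 + 8831) - 22 = 1446 - 22 = 1424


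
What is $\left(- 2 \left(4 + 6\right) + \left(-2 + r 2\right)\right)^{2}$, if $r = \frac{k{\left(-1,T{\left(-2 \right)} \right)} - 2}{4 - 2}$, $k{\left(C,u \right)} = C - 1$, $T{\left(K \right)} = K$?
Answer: $676$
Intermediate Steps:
$k{\left(C,u \right)} = -1 + C$ ($k{\left(C,u \right)} = C - 1 = -1 + C$)
$r = -2$ ($r = \frac{\left(-1 - 1\right) - 2}{4 - 2} = \frac{-2 - 2}{2} = \left(-4\right) \frac{1}{2} = -2$)
$\left(- 2 \left(4 + 6\right) + \left(-2 + r 2\right)\right)^{2} = \left(- 2 \left(4 + 6\right) - 6\right)^{2} = \left(\left(-2\right) 10 - 6\right)^{2} = \left(-20 - 6\right)^{2} = \left(-26\right)^{2} = 676$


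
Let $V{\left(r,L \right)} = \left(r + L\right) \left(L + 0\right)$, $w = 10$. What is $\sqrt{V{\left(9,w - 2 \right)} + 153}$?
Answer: $17$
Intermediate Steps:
$V{\left(r,L \right)} = L \left(L + r\right)$ ($V{\left(r,L \right)} = \left(L + r\right) L = L \left(L + r\right)$)
$\sqrt{V{\left(9,w - 2 \right)} + 153} = \sqrt{\left(10 - 2\right) \left(\left(10 - 2\right) + 9\right) + 153} = \sqrt{8 \left(8 + 9\right) + 153} = \sqrt{8 \cdot 17 + 153} = \sqrt{136 + 153} = \sqrt{289} = 17$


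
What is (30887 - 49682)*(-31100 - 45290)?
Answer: 1435750050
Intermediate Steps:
(30887 - 49682)*(-31100 - 45290) = -18795*(-76390) = 1435750050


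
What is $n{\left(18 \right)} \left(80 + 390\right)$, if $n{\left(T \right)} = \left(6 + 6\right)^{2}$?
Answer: $67680$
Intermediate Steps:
$n{\left(T \right)} = 144$ ($n{\left(T \right)} = 12^{2} = 144$)
$n{\left(18 \right)} \left(80 + 390\right) = 144 \left(80 + 390\right) = 144 \cdot 470 = 67680$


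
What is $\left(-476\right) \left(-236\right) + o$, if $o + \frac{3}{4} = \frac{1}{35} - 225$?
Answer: $\frac{15695439}{140} \approx 1.1211 \cdot 10^{5}$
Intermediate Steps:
$o = - \frac{31601}{140}$ ($o = - \frac{3}{4} - \left(225 - \frac{1}{35}\right) = - \frac{3}{4} + \left(\frac{1}{35} - 225\right) = - \frac{3}{4} - \frac{7874}{35} = - \frac{31601}{140} \approx -225.72$)
$\left(-476\right) \left(-236\right) + o = \left(-476\right) \left(-236\right) - \frac{31601}{140} = 112336 - \frac{31601}{140} = \frac{15695439}{140}$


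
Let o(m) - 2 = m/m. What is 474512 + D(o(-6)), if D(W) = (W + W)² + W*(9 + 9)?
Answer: 474602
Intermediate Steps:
o(m) = 3 (o(m) = 2 + m/m = 2 + 1 = 3)
D(W) = 4*W² + 18*W (D(W) = (2*W)² + W*18 = 4*W² + 18*W)
474512 + D(o(-6)) = 474512 + 2*3*(9 + 2*3) = 474512 + 2*3*(9 + 6) = 474512 + 2*3*15 = 474512 + 90 = 474602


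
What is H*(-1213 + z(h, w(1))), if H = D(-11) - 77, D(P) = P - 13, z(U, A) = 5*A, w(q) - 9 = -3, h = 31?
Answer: 119483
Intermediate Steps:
w(q) = 6 (w(q) = 9 - 3 = 6)
D(P) = -13 + P
H = -101 (H = (-13 - 11) - 77 = -24 - 77 = -101)
H*(-1213 + z(h, w(1))) = -101*(-1213 + 5*6) = -101*(-1213 + 30) = -101*(-1183) = 119483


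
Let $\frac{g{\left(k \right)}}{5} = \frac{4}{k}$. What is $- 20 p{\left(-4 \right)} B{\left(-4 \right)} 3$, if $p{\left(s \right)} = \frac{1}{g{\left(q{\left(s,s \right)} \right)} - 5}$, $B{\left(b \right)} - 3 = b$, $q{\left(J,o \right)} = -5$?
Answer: $- \frac{20}{3} \approx -6.6667$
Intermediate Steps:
$B{\left(b \right)} = 3 + b$
$g{\left(k \right)} = \frac{20}{k}$ ($g{\left(k \right)} = 5 \frac{4}{k} = \frac{20}{k}$)
$p{\left(s \right)} = - \frac{1}{9}$ ($p{\left(s \right)} = \frac{1}{\frac{20}{-5} - 5} = \frac{1}{20 \left(- \frac{1}{5}\right) - 5} = \frac{1}{-4 - 5} = \frac{1}{-9} = - \frac{1}{9}$)
$- 20 p{\left(-4 \right)} B{\left(-4 \right)} 3 = - 20 \left(- \frac{3 - 4}{9}\right) 3 = - 20 \left(\left(- \frac{1}{9}\right) \left(-1\right)\right) 3 = \left(-20\right) \frac{1}{9} \cdot 3 = \left(- \frac{20}{9}\right) 3 = - \frac{20}{3}$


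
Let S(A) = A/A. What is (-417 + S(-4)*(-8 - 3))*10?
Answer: -4280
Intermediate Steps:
S(A) = 1
(-417 + S(-4)*(-8 - 3))*10 = (-417 + 1*(-8 - 3))*10 = (-417 + 1*(-11))*10 = (-417 - 11)*10 = -428*10 = -4280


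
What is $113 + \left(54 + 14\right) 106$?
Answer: $7321$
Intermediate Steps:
$113 + \left(54 + 14\right) 106 = 113 + 68 \cdot 106 = 113 + 7208 = 7321$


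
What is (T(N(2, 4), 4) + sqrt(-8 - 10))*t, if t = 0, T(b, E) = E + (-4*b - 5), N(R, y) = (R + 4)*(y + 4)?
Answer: 0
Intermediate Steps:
N(R, y) = (4 + R)*(4 + y)
T(b, E) = -5 + E - 4*b (T(b, E) = E + (-5 - 4*b) = -5 + E - 4*b)
(T(N(2, 4), 4) + sqrt(-8 - 10))*t = ((-5 + 4 - 4*(16 + 4*2 + 4*4 + 2*4)) + sqrt(-8 - 10))*0 = ((-5 + 4 - 4*(16 + 8 + 16 + 8)) + sqrt(-18))*0 = ((-5 + 4 - 4*48) + 3*I*sqrt(2))*0 = ((-5 + 4 - 192) + 3*I*sqrt(2))*0 = (-193 + 3*I*sqrt(2))*0 = 0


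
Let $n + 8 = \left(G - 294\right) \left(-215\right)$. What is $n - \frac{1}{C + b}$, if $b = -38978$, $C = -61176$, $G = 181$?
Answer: $\frac{2432440199}{100154} \approx 24287.0$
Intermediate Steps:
$n = 24287$ ($n = -8 + \left(181 - 294\right) \left(-215\right) = -8 - -24295 = -8 + 24295 = 24287$)
$n - \frac{1}{C + b} = 24287 - \frac{1}{-61176 - 38978} = 24287 - \frac{1}{-100154} = 24287 - - \frac{1}{100154} = 24287 + \frac{1}{100154} = \frac{2432440199}{100154}$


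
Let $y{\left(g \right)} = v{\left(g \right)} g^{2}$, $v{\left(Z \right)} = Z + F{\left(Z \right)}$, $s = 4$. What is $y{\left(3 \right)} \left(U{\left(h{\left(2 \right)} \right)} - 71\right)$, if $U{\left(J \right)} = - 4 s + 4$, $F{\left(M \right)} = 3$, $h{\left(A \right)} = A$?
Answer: $-4482$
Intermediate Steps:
$v{\left(Z \right)} = 3 + Z$ ($v{\left(Z \right)} = Z + 3 = 3 + Z$)
$y{\left(g \right)} = g^{2} \left(3 + g\right)$ ($y{\left(g \right)} = \left(3 + g\right) g^{2} = g^{2} \left(3 + g\right)$)
$U{\left(J \right)} = -12$ ($U{\left(J \right)} = \left(-4\right) 4 + 4 = -16 + 4 = -12$)
$y{\left(3 \right)} \left(U{\left(h{\left(2 \right)} \right)} - 71\right) = 3^{2} \left(3 + 3\right) \left(-12 - 71\right) = 9 \cdot 6 \left(-83\right) = 54 \left(-83\right) = -4482$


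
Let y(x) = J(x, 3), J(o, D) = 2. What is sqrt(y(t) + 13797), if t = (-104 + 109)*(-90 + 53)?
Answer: sqrt(13799) ≈ 117.47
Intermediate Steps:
t = -185 (t = 5*(-37) = -185)
y(x) = 2
sqrt(y(t) + 13797) = sqrt(2 + 13797) = sqrt(13799)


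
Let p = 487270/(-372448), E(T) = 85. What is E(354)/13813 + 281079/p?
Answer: -723022895419873/3365330255 ≈ -2.1484e+5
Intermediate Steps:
p = -243635/186224 (p = 487270*(-1/372448) = -243635/186224 ≈ -1.3083)
E(354)/13813 + 281079/p = 85/13813 + 281079/(-243635/186224) = 85*(1/13813) + 281079*(-186224/243635) = 85/13813 - 52343655696/243635 = -723022895419873/3365330255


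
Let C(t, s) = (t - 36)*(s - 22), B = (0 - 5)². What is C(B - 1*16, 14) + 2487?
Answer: 2703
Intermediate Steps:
B = 25 (B = (-5)² = 25)
C(t, s) = (-36 + t)*(-22 + s)
C(B - 1*16, 14) + 2487 = (792 - 36*14 - 22*(25 - 1*16) + 14*(25 - 1*16)) + 2487 = (792 - 504 - 22*(25 - 16) + 14*(25 - 16)) + 2487 = (792 - 504 - 22*9 + 14*9) + 2487 = (792 - 504 - 198 + 126) + 2487 = 216 + 2487 = 2703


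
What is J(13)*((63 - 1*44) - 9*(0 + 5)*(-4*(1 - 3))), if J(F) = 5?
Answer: -1705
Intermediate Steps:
J(13)*((63 - 1*44) - 9*(0 + 5)*(-4*(1 - 3))) = 5*((63 - 1*44) - 9*(0 + 5)*(-4*(1 - 3))) = 5*((63 - 44) - 45*(-4*(-2))) = 5*(19 - 45*8) = 5*(19 - 9*40) = 5*(19 - 360) = 5*(-341) = -1705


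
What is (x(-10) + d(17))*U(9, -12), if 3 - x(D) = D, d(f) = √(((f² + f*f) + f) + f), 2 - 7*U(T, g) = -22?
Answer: 312/7 + 144*√17/7 ≈ 129.39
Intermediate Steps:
U(T, g) = 24/7 (U(T, g) = 2/7 - ⅐*(-22) = 2/7 + 22/7 = 24/7)
d(f) = √(2*f + 2*f²) (d(f) = √(((f² + f²) + f) + f) = √((2*f² + f) + f) = √((f + 2*f²) + f) = √(2*f + 2*f²))
x(D) = 3 - D
(x(-10) + d(17))*U(9, -12) = ((3 - 1*(-10)) + √2*√(17*(1 + 17)))*(24/7) = ((3 + 10) + √2*√(17*18))*(24/7) = (13 + √2*√306)*(24/7) = (13 + √2*(3*√34))*(24/7) = (13 + 6*√17)*(24/7) = 312/7 + 144*√17/7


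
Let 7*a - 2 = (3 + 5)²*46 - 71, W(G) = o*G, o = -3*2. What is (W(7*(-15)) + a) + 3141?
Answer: 29272/7 ≈ 4181.7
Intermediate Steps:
o = -6
W(G) = -6*G
a = 2875/7 (a = 2/7 + ((3 + 5)²*46 - 71)/7 = 2/7 + (8²*46 - 71)/7 = 2/7 + (64*46 - 71)/7 = 2/7 + (2944 - 71)/7 = 2/7 + (⅐)*2873 = 2/7 + 2873/7 = 2875/7 ≈ 410.71)
(W(7*(-15)) + a) + 3141 = (-42*(-15) + 2875/7) + 3141 = (-6*(-105) + 2875/7) + 3141 = (630 + 2875/7) + 3141 = 7285/7 + 3141 = 29272/7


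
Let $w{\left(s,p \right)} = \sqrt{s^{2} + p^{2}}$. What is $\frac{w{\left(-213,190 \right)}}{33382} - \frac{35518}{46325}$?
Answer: $- \frac{35518}{46325} + \frac{\sqrt{81469}}{33382} \approx -0.75816$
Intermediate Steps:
$w{\left(s,p \right)} = \sqrt{p^{2} + s^{2}}$
$\frac{w{\left(-213,190 \right)}}{33382} - \frac{35518}{46325} = \frac{\sqrt{190^{2} + \left(-213\right)^{2}}}{33382} - \frac{35518}{46325} = \sqrt{36100 + 45369} \cdot \frac{1}{33382} - \frac{35518}{46325} = \sqrt{81469} \cdot \frac{1}{33382} - \frac{35518}{46325} = \frac{\sqrt{81469}}{33382} - \frac{35518}{46325} = - \frac{35518}{46325} + \frac{\sqrt{81469}}{33382}$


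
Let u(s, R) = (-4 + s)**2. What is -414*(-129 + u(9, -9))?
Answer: 43056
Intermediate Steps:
-414*(-129 + u(9, -9)) = -414*(-129 + (-4 + 9)**2) = -414*(-129 + 5**2) = -414*(-129 + 25) = -414*(-104) = 43056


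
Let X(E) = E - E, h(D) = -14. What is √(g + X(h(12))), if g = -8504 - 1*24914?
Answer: 7*I*√682 ≈ 182.81*I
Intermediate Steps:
X(E) = 0
g = -33418 (g = -8504 - 24914 = -33418)
√(g + X(h(12))) = √(-33418 + 0) = √(-33418) = 7*I*√682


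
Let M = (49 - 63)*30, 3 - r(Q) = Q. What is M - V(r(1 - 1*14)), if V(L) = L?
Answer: -436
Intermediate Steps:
r(Q) = 3 - Q
M = -420 (M = -14*30 = -420)
M - V(r(1 - 1*14)) = -420 - (3 - (1 - 1*14)) = -420 - (3 - (1 - 14)) = -420 - (3 - 1*(-13)) = -420 - (3 + 13) = -420 - 1*16 = -420 - 16 = -436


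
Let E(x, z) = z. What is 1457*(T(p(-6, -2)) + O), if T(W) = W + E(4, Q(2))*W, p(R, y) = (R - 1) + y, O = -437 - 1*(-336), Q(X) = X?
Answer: -186496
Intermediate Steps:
O = -101 (O = -437 + 336 = -101)
p(R, y) = -1 + R + y (p(R, y) = (-1 + R) + y = -1 + R + y)
T(W) = 3*W (T(W) = W + 2*W = 3*W)
1457*(T(p(-6, -2)) + O) = 1457*(3*(-1 - 6 - 2) - 101) = 1457*(3*(-9) - 101) = 1457*(-27 - 101) = 1457*(-128) = -186496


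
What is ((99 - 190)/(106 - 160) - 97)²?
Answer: 26491609/2916 ≈ 9084.9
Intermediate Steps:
((99 - 190)/(106 - 160) - 97)² = (-91/(-54) - 97)² = (-91*(-1/54) - 97)² = (91/54 - 97)² = (-5147/54)² = 26491609/2916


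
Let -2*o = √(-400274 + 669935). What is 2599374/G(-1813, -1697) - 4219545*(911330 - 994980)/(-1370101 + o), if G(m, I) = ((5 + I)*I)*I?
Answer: -1570930373107626850581416747/6097866824803146055734 + 705929878500*√269661/7508706731143 ≈ -2.5757e+5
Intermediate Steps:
o = -√269661/2 (o = -√(-400274 + 669935)/2 = -√269661/2 ≈ -259.64)
G(m, I) = I²*(5 + I) (G(m, I) = (I*(5 + I))*I = I²*(5 + I))
2599374/G(-1813, -1697) - 4219545*(911330 - 994980)/(-1370101 + o) = 2599374/(((-1697)²*(5 - 1697))) - 4219545*(911330 - 994980)/(-1370101 - √269661/2) = 2599374/((2879809*(-1692))) - 4219545*(-83650/(-1370101 - √269661/2)) = 2599374/(-4872636828) - 4219545*(-83650/(-1370101 - √269661/2)) = 2599374*(-1/4872636828) - 4219545/(1370101/83650 + √269661/167300) = -433229/812106138 - 4219545/(1370101/83650 + √269661/167300)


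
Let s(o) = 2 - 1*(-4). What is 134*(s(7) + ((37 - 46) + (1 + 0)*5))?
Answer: 268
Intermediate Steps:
s(o) = 6 (s(o) = 2 + 4 = 6)
134*(s(7) + ((37 - 46) + (1 + 0)*5)) = 134*(6 + ((37 - 46) + (1 + 0)*5)) = 134*(6 + (-9 + 1*5)) = 134*(6 + (-9 + 5)) = 134*(6 - 4) = 134*2 = 268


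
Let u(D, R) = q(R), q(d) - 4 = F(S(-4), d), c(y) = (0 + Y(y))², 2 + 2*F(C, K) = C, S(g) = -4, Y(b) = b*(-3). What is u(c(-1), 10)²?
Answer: 1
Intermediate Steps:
Y(b) = -3*b
F(C, K) = -1 + C/2
c(y) = 9*y² (c(y) = (0 - 3*y)² = (-3*y)² = 9*y²)
q(d) = 1 (q(d) = 4 + (-1 + (½)*(-4)) = 4 + (-1 - 2) = 4 - 3 = 1)
u(D, R) = 1
u(c(-1), 10)² = 1² = 1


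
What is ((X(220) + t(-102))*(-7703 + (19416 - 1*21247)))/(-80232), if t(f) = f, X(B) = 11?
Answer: -144599/13372 ≈ -10.814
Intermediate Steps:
((X(220) + t(-102))*(-7703 + (19416 - 1*21247)))/(-80232) = ((11 - 102)*(-7703 + (19416 - 1*21247)))/(-80232) = -91*(-7703 + (19416 - 21247))*(-1/80232) = -91*(-7703 - 1831)*(-1/80232) = -91*(-9534)*(-1/80232) = 867594*(-1/80232) = -144599/13372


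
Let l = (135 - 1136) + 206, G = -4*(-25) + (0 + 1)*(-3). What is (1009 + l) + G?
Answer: 311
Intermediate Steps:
G = 97 (G = 100 + 1*(-3) = 100 - 3 = 97)
l = -795 (l = -1001 + 206 = -795)
(1009 + l) + G = (1009 - 795) + 97 = 214 + 97 = 311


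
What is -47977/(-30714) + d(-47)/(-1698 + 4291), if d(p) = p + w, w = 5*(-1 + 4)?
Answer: 123421513/79641402 ≈ 1.5497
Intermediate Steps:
w = 15 (w = 5*3 = 15)
d(p) = 15 + p (d(p) = p + 15 = 15 + p)
-47977/(-30714) + d(-47)/(-1698 + 4291) = -47977/(-30714) + (15 - 47)/(-1698 + 4291) = -47977*(-1/30714) - 32/2593 = 47977/30714 - 32*1/2593 = 47977/30714 - 32/2593 = 123421513/79641402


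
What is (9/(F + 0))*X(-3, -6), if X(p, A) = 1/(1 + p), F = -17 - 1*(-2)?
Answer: 3/10 ≈ 0.30000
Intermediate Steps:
F = -15 (F = -17 + 2 = -15)
(9/(F + 0))*X(-3, -6) = (9/(-15 + 0))/(1 - 3) = (9/(-15))/(-2) = (9*(-1/15))*(-½) = -⅗*(-½) = 3/10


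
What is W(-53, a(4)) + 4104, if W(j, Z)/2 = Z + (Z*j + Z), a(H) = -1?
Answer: 4206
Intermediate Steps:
W(j, Z) = 4*Z + 2*Z*j (W(j, Z) = 2*(Z + (Z*j + Z)) = 2*(Z + (Z + Z*j)) = 2*(2*Z + Z*j) = 4*Z + 2*Z*j)
W(-53, a(4)) + 4104 = 2*(-1)*(2 - 53) + 4104 = 2*(-1)*(-51) + 4104 = 102 + 4104 = 4206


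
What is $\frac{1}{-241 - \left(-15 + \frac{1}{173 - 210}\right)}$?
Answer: $- \frac{37}{8361} \approx -0.0044253$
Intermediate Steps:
$\frac{1}{-241 - \left(-15 + \frac{1}{173 - 210}\right)} = \frac{1}{-241 - \left(-15 + \frac{1}{-37}\right)} = \frac{1}{-241 - \left(-15 - \frac{1}{37}\right)} = \frac{1}{-241 - - \frac{556}{37}} = \frac{1}{-241 + \frac{556}{37}} = \frac{1}{- \frac{8361}{37}} = - \frac{37}{8361}$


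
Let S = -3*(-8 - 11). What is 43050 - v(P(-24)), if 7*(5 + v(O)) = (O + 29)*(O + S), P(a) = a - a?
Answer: 299732/7 ≈ 42819.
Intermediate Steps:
P(a) = 0
S = 57 (S = -3*(-19) = 57)
v(O) = -5 + (29 + O)*(57 + O)/7 (v(O) = -5 + ((O + 29)*(O + 57))/7 = -5 + ((29 + O)*(57 + O))/7 = -5 + (29 + O)*(57 + O)/7)
43050 - v(P(-24)) = 43050 - (1618/7 + (1/7)*0**2 + (86/7)*0) = 43050 - (1618/7 + (1/7)*0 + 0) = 43050 - (1618/7 + 0 + 0) = 43050 - 1*1618/7 = 43050 - 1618/7 = 299732/7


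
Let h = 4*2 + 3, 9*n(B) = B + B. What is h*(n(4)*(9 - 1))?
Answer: 704/9 ≈ 78.222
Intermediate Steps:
n(B) = 2*B/9 (n(B) = (B + B)/9 = (2*B)/9 = 2*B/9)
h = 11 (h = 8 + 3 = 11)
h*(n(4)*(9 - 1)) = 11*(((2/9)*4)*(9 - 1)) = 11*((8/9)*8) = 11*(64/9) = 704/9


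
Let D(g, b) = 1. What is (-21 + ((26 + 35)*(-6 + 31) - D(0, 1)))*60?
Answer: 90180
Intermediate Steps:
(-21 + ((26 + 35)*(-6 + 31) - D(0, 1)))*60 = (-21 + ((26 + 35)*(-6 + 31) - 1*1))*60 = (-21 + (61*25 - 1))*60 = (-21 + (1525 - 1))*60 = (-21 + 1524)*60 = 1503*60 = 90180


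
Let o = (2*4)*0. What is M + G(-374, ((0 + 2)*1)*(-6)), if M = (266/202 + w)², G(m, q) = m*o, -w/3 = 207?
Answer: 3917257744/10201 ≈ 3.8401e+5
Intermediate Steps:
w = -621 (w = -3*207 = -621)
o = 0 (o = 8*0 = 0)
G(m, q) = 0 (G(m, q) = m*0 = 0)
M = 3917257744/10201 (M = (266/202 - 621)² = (266*(1/202) - 621)² = (133/101 - 621)² = (-62588/101)² = 3917257744/10201 ≈ 3.8401e+5)
M + G(-374, ((0 + 2)*1)*(-6)) = 3917257744/10201 + 0 = 3917257744/10201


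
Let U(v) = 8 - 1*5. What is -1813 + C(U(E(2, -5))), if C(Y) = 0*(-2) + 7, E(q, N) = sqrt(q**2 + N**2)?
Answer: -1806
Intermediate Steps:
E(q, N) = sqrt(N**2 + q**2)
U(v) = 3 (U(v) = 8 - 5 = 3)
C(Y) = 7 (C(Y) = 0 + 7 = 7)
-1813 + C(U(E(2, -5))) = -1813 + 7 = -1806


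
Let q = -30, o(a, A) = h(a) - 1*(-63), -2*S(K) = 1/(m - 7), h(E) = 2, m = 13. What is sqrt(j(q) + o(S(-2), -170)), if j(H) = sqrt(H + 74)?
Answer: sqrt(65 + 2*sqrt(11)) ≈ 8.4636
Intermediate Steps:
S(K) = -1/12 (S(K) = -1/(2*(13 - 7)) = -1/2/6 = -1/2*1/6 = -1/12)
o(a, A) = 65 (o(a, A) = 2 - 1*(-63) = 2 + 63 = 65)
j(H) = sqrt(74 + H)
sqrt(j(q) + o(S(-2), -170)) = sqrt(sqrt(74 - 30) + 65) = sqrt(sqrt(44) + 65) = sqrt(2*sqrt(11) + 65) = sqrt(65 + 2*sqrt(11))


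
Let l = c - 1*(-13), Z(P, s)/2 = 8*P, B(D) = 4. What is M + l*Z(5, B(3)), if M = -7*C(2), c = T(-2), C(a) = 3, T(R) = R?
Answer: 859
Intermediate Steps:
Z(P, s) = 16*P (Z(P, s) = 2*(8*P) = 16*P)
c = -2
M = -21 (M = -7*3 = -21)
l = 11 (l = -2 - 1*(-13) = -2 + 13 = 11)
M + l*Z(5, B(3)) = -21 + 11*(16*5) = -21 + 11*80 = -21 + 880 = 859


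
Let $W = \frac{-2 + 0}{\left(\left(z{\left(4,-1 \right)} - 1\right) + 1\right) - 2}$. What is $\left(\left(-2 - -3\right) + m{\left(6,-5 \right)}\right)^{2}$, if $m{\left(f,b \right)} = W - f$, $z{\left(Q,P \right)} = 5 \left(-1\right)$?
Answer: $\frac{1089}{49} \approx 22.224$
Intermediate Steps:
$z{\left(Q,P \right)} = -5$
$W = \frac{2}{7}$ ($W = \frac{-2 + 0}{\left(\left(-5 - 1\right) + 1\right) - 2} = - \frac{2}{\left(-6 + 1\right) - 2} = - \frac{2}{-5 - 2} = - \frac{2}{-7} = \left(-2\right) \left(- \frac{1}{7}\right) = \frac{2}{7} \approx 0.28571$)
$m{\left(f,b \right)} = \frac{2}{7} - f$
$\left(\left(-2 - -3\right) + m{\left(6,-5 \right)}\right)^{2} = \left(\left(-2 - -3\right) + \left(\frac{2}{7} - 6\right)\right)^{2} = \left(\left(-2 + 3\right) + \left(\frac{2}{7} - 6\right)\right)^{2} = \left(1 - \frac{40}{7}\right)^{2} = \left(- \frac{33}{7}\right)^{2} = \frac{1089}{49}$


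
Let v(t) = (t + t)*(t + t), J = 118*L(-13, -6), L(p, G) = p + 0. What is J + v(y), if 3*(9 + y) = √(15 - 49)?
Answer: -11026/9 - 24*I*√34 ≈ -1225.1 - 139.94*I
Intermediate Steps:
L(p, G) = p
J = -1534 (J = 118*(-13) = -1534)
y = -9 + I*√34/3 (y = -9 + √(15 - 49)/3 = -9 + √(-34)/3 = -9 + (I*√34)/3 = -9 + I*√34/3 ≈ -9.0 + 1.9437*I)
v(t) = 4*t² (v(t) = (2*t)*(2*t) = 4*t²)
J + v(y) = -1534 + 4*(-9 + I*√34/3)²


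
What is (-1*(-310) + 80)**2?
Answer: 152100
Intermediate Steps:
(-1*(-310) + 80)**2 = (310 + 80)**2 = 390**2 = 152100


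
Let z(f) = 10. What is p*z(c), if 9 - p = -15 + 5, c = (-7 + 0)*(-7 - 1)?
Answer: 190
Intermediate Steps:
c = 56 (c = -7*(-8) = 56)
p = 19 (p = 9 - (-15 + 5) = 9 - 1*(-10) = 9 + 10 = 19)
p*z(c) = 19*10 = 190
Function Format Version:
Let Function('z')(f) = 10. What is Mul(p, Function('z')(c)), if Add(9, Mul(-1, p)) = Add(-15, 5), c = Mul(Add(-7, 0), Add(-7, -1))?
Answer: 190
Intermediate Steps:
c = 56 (c = Mul(-7, -8) = 56)
p = 19 (p = Add(9, Mul(-1, Add(-15, 5))) = Add(9, Mul(-1, -10)) = Add(9, 10) = 19)
Mul(p, Function('z')(c)) = Mul(19, 10) = 190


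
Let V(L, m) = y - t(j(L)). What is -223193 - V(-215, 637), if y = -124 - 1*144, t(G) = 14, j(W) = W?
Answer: -222911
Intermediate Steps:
y = -268 (y = -124 - 144 = -268)
V(L, m) = -282 (V(L, m) = -268 - 1*14 = -268 - 14 = -282)
-223193 - V(-215, 637) = -223193 - 1*(-282) = -223193 + 282 = -222911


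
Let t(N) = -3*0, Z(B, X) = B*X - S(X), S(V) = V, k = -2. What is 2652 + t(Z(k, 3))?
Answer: 2652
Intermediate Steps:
Z(B, X) = -X + B*X (Z(B, X) = B*X - X = -X + B*X)
t(N) = 0
2652 + t(Z(k, 3)) = 2652 + 0 = 2652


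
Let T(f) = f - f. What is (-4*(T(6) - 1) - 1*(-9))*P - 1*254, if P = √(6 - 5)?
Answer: -241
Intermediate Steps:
T(f) = 0
P = 1 (P = √1 = 1)
(-4*(T(6) - 1) - 1*(-9))*P - 1*254 = (-4*(0 - 1) - 1*(-9))*1 - 1*254 = (-4*(-1) + 9)*1 - 254 = (4 + 9)*1 - 254 = 13*1 - 254 = 13 - 254 = -241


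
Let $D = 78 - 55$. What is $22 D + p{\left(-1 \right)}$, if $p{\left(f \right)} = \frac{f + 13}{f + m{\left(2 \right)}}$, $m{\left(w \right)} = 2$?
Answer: $518$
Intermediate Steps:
$p{\left(f \right)} = \frac{13 + f}{2 + f}$ ($p{\left(f \right)} = \frac{f + 13}{f + 2} = \frac{13 + f}{2 + f}$)
$D = 23$
$22 D + p{\left(-1 \right)} = 22 \cdot 23 + \frac{13 - 1}{2 - 1} = 506 + 1^{-1} \cdot 12 = 506 + 1 \cdot 12 = 506 + 12 = 518$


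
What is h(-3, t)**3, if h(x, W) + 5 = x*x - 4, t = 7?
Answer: 0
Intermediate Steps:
h(x, W) = -9 + x**2 (h(x, W) = -5 + (x*x - 4) = -5 + (x**2 - 4) = -5 + (-4 + x**2) = -9 + x**2)
h(-3, t)**3 = (-9 + (-3)**2)**3 = (-9 + 9)**3 = 0**3 = 0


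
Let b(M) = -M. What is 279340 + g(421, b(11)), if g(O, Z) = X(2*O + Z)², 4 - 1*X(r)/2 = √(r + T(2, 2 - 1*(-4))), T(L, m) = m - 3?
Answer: 282740 - 32*√834 ≈ 2.8182e+5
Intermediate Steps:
T(L, m) = -3 + m
X(r) = 8 - 2*√(3 + r) (X(r) = 8 - 2*√(r + (-3 + (2 - 1*(-4)))) = 8 - 2*√(r + (-3 + (2 + 4))) = 8 - 2*√(r + (-3 + 6)) = 8 - 2*√(r + 3) = 8 - 2*√(3 + r))
g(O, Z) = (8 - 2*√(3 + Z + 2*O))² (g(O, Z) = (8 - 2*√(3 + (2*O + Z)))² = (8 - 2*√(3 + (Z + 2*O)))² = (8 - 2*√(3 + Z + 2*O))²)
279340 + g(421, b(11)) = 279340 + 4*(-4 + √(3 - 1*11 + 2*421))² = 279340 + 4*(-4 + √(3 - 11 + 842))² = 279340 + 4*(-4 + √834)²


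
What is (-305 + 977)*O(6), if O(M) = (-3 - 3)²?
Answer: 24192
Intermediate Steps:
O(M) = 36 (O(M) = (-6)² = 36)
(-305 + 977)*O(6) = (-305 + 977)*36 = 672*36 = 24192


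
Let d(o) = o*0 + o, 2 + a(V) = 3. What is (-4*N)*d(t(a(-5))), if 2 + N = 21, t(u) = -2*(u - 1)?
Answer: 0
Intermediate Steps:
a(V) = 1 (a(V) = -2 + 3 = 1)
t(u) = 2 - 2*u (t(u) = -2*(-1 + u) = 2 - 2*u)
d(o) = o (d(o) = 0 + o = o)
N = 19 (N = -2 + 21 = 19)
(-4*N)*d(t(a(-5))) = (-4*19)*(2 - 2*1) = -76*(2 - 2) = -76*0 = 0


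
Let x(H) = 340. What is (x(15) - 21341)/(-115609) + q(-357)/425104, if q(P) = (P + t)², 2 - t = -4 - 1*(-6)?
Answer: 23661860545/49145848336 ≈ 0.48146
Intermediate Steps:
t = 0 (t = 2 - (-4 - 1*(-6)) = 2 - (-4 + 6) = 2 - 1*2 = 2 - 2 = 0)
q(P) = P² (q(P) = (P + 0)² = P²)
(x(15) - 21341)/(-115609) + q(-357)/425104 = (340 - 21341)/(-115609) + (-357)²/425104 = -21001*(-1/115609) + 127449*(1/425104) = 21001/115609 + 127449/425104 = 23661860545/49145848336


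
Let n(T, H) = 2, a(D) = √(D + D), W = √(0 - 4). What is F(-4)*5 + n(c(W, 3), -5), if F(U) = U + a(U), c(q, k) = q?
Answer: -18 + 10*I*√2 ≈ -18.0 + 14.142*I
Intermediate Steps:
W = 2*I (W = √(-4) = 2*I ≈ 2.0*I)
a(D) = √2*√D (a(D) = √(2*D) = √2*√D)
F(U) = U + √2*√U
F(-4)*5 + n(c(W, 3), -5) = (-4 + √2*√(-4))*5 + 2 = (-4 + √2*(2*I))*5 + 2 = (-4 + 2*I*√2)*5 + 2 = (-20 + 10*I*√2) + 2 = -18 + 10*I*√2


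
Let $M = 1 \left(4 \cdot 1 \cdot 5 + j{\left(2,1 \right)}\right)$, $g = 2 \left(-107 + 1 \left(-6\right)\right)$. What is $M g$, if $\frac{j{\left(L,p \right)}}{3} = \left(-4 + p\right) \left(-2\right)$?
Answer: $-8588$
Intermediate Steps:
$j{\left(L,p \right)} = 24 - 6 p$ ($j{\left(L,p \right)} = 3 \left(-4 + p\right) \left(-2\right) = 3 \left(8 - 2 p\right) = 24 - 6 p$)
$g = -226$ ($g = 2 \left(-107 - 6\right) = 2 \left(-113\right) = -226$)
$M = 38$ ($M = 1 \left(4 \cdot 1 \cdot 5 + \left(24 - 6\right)\right) = 1 \left(4 \cdot 5 + \left(24 - 6\right)\right) = 1 \left(20 + 18\right) = 1 \cdot 38 = 38$)
$M g = 38 \left(-226\right) = -8588$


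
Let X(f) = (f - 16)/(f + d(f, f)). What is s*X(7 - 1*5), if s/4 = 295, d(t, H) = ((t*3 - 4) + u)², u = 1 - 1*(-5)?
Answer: -8260/33 ≈ -250.30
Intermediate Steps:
u = 6 (u = 1 + 5 = 6)
d(t, H) = (2 + 3*t)² (d(t, H) = ((t*3 - 4) + 6)² = ((3*t - 4) + 6)² = ((-4 + 3*t) + 6)² = (2 + 3*t)²)
X(f) = (-16 + f)/(f + (2 + 3*f)²) (X(f) = (f - 16)/(f + (2 + 3*f)²) = (-16 + f)/(f + (2 + 3*f)²))
s = 1180 (s = 4*295 = 1180)
s*X(7 - 1*5) = 1180*((-16 + (7 - 1*5))/((7 - 1*5) + (2 + 3*(7 - 1*5))²)) = 1180*((-16 + (7 - 5))/((7 - 5) + (2 + 3*(7 - 5))²)) = 1180*((-16 + 2)/(2 + (2 + 3*2)²)) = 1180*(-14/(2 + (2 + 6)²)) = 1180*(-14/(2 + 8²)) = 1180*(-14/(2 + 64)) = 1180*(-14/66) = 1180*((1/66)*(-14)) = 1180*(-7/33) = -8260/33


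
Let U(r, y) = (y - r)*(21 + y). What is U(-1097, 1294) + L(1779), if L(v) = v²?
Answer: 6309006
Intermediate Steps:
U(r, y) = (21 + y)*(y - r)
U(-1097, 1294) + L(1779) = (1294² - 21*(-1097) + 21*1294 - 1*(-1097)*1294) + 1779² = (1674436 + 23037 + 27174 + 1419518) + 3164841 = 3144165 + 3164841 = 6309006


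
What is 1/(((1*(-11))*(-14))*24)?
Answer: 1/3696 ≈ 0.00027056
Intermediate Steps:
1/(((1*(-11))*(-14))*24) = 1/(-11*(-14)*24) = 1/(154*24) = 1/3696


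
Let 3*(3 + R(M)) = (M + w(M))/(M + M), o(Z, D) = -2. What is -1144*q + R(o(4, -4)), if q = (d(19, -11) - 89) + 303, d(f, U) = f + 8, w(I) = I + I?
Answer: -551413/2 ≈ -2.7571e+5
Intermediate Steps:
w(I) = 2*I
d(f, U) = 8 + f
R(M) = -5/2 (R(M) = -3 + ((M + 2*M)/(M + M))/3 = -3 + ((3*M)/((2*M)))/3 = -3 + ((3*M)*(1/(2*M)))/3 = -3 + (⅓)*(3/2) = -3 + ½ = -5/2)
q = 241 (q = ((8 + 19) - 89) + 303 = (27 - 89) + 303 = -62 + 303 = 241)
-1144*q + R(o(4, -4)) = -1144*241 - 5/2 = -275704 - 5/2 = -551413/2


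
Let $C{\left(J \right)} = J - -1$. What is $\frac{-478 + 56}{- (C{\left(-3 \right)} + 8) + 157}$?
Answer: $- \frac{422}{151} \approx -2.7947$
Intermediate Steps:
$C{\left(J \right)} = 1 + J$ ($C{\left(J \right)} = J + 1 = 1 + J$)
$\frac{-478 + 56}{- (C{\left(-3 \right)} + 8) + 157} = \frac{-478 + 56}{- (\left(1 - 3\right) + 8) + 157} = - \frac{422}{- (-2 + 8) + 157} = - \frac{422}{\left(-1\right) 6 + 157} = - \frac{422}{-6 + 157} = - \frac{422}{151}$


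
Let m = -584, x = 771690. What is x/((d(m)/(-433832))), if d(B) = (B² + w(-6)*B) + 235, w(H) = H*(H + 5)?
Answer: -334783816080/337787 ≈ -9.9111e+5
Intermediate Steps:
w(H) = H*(5 + H)
d(B) = 235 + B² + 6*B (d(B) = (B² + (-6*(5 - 6))*B) + 235 = (B² + (-6*(-1))*B) + 235 = (B² + 6*B) + 235 = 235 + B² + 6*B)
x/((d(m)/(-433832))) = 771690/(((235 + (-584)² + 6*(-584))/(-433832))) = 771690/(((235 + 341056 - 3504)*(-1/433832))) = 771690/((337787*(-1/433832))) = 771690/(-337787/433832) = 771690*(-433832/337787) = -334783816080/337787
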